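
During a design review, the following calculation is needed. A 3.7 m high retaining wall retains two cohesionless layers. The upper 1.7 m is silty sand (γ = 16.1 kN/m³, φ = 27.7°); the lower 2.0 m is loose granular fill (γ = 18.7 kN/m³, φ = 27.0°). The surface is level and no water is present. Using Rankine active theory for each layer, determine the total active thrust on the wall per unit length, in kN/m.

43.1 kN/m

K_a1 = tan²(45°−27.7°/2) = 0.3653; K_a2 = tan²(45°−27.0°/2) = 0.3755.
Layer 1: σ at base = K_a1 γ₁ h₁ = 9.999 kPa; P₁ = ½×9.999×1.7 = 8.499.
Layer 2: σ_v at top = γ₁h₁ = 27.37; σ_h top = K_a2×27.37 = 10.28; σ_h base = K_a2×(27.37+18.7×2.0) = 24.32.
P₂ = ½(10.28+24.32)×2.0 = 34.60. Total P_a = 8.499+34.60 = 43.10 kN/m.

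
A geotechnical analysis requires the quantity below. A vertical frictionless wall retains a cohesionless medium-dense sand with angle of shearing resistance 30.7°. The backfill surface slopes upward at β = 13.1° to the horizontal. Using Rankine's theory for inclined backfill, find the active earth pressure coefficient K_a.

0.351

K_a = cos β · (cos β − √(cos²β − cos²φ)) / (cos β + √(cos²β − cos²φ)).
cos β = 0.9740, cos φ = 0.8599, √(cos²β − cos²φ) = 0.4575.
K_a = 0.9740 × (0.9740 − 0.4575)/(0.9740 + 0.4575) = 0.3514.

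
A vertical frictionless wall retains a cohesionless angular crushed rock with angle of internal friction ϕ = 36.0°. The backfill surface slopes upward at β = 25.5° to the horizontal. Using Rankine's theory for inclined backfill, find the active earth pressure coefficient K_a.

K_a = cos β · (cos β − √(cos²β − cos²φ)) / (cos β + √(cos²β − cos²φ)).
cos β = 0.9026, cos φ = 0.8090, √(cos²β − cos²φ) = 0.4002.
K_a = 0.9026 × (0.9026 − 0.4002)/(0.9026 + 0.4002) = 0.3481.

0.348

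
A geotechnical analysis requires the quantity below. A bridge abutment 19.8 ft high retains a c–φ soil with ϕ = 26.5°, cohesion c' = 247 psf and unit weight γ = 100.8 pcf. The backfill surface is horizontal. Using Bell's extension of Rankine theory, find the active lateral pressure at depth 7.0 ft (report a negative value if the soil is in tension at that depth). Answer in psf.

K_a = (1 − sin φ)/(1 + sin φ) = 0.3829.
σ_a = K_a γ z − 2c√K_a = 0.3829×100.8×7.0 − 2×247×0.6188 = -35.50 psf.

-35.5 psf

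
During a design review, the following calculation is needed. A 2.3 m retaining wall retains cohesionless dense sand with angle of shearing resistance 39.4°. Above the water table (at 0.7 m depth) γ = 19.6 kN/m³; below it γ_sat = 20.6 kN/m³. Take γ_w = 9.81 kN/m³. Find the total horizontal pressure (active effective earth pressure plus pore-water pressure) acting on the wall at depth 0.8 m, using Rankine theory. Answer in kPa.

K_a = (1 − sin φ)/(1 + sin φ) = 0.2234.
γ' = 20.6 − 9.81 = 10.79 kN/m³.
Effective vertical stress at 0.8 m: σ'_v = 19.6×0.7 + 10.79×0.100 = 14.80 kPa.
σ'_h = K_a σ'_v = 0.2234 × 14.80 = 3.307 kPa; u = γ_w × 0.100 = 0.9810 kPa.
Total σ_h = 3.307 + 0.9810 = 4.288 kPa.

4.29 kPa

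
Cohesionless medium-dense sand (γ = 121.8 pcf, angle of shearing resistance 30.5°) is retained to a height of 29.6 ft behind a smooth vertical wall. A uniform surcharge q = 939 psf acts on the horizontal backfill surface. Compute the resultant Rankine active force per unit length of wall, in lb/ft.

26500 lb/ft

K_a = tan²(45° − φ/2) = 0.3267.
Soil triangle: ½ K_a γ H² = 0.5×0.3267×121.8×29.6² = 17430 lb/ft.
Surcharge rectangle: K_a q H = 0.3267×939×29.6 = 9079 lb/ft.
Total = 17430 + 9079 = 26510 lb/ft.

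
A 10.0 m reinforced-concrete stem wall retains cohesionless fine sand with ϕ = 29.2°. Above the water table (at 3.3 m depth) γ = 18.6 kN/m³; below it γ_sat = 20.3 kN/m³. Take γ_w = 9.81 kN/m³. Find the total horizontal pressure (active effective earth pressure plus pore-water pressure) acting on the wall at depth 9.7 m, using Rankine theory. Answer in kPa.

107 kPa

K_a = (1 − sin φ)/(1 + sin φ) = 0.3442.
γ' = 20.3 − 9.81 = 10.49 kN/m³.
Effective vertical stress at 9.7 m: σ'_v = 18.6×3.3 + 10.49×6.40 = 128.5 kPa.
σ'_h = K_a σ'_v = 0.3442 × 128.5 = 44.24 kPa; u = γ_w × 6.40 = 62.78 kPa.
Total σ_h = 44.24 + 62.78 = 107.0 kPa.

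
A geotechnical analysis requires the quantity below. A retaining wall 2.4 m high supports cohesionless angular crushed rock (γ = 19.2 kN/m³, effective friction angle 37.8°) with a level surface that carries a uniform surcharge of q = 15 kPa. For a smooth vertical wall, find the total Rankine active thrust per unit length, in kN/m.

K_a = tan²(45° − φ/2) = 0.2400.
Soil triangle: ½ K_a γ H² = 0.5×0.2400×19.2×2.4² = 13.27 kN/m.
Surcharge rectangle: K_a q H = 0.2400×15×2.4 = 8.640 kN/m.
Total = 13.27 + 8.640 = 21.91 kN/m.

21.9 kN/m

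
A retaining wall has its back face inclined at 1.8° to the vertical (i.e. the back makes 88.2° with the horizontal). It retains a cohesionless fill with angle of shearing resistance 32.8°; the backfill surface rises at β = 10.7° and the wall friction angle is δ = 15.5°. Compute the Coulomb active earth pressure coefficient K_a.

0.322

K_a = sin²(α+φ) / [sin²α · sin(α−δ) · (1 + √{sin(φ+δ)sin(φ−β) / (sin(α−δ)sin(α+β))})²].
With α = 88.2°, φ = 32.8°, δ = 15.5°, β = 10.7°: K_a = 0.3224.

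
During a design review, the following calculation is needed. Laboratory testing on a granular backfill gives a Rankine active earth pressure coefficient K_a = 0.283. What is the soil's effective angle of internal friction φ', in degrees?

K_a = tan²(45° − φ/2) ⇒ 45° − φ/2 = arctan(√0.283) = 28.01°.
φ = 2(45° − 28.01°) = 33.98°.

34.0°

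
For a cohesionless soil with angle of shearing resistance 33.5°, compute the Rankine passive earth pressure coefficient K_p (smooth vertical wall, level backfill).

K_p = (1 + sin φ)/(1 − sin φ) = tan²(45° + 33.5°/2) = 3.464.

3.46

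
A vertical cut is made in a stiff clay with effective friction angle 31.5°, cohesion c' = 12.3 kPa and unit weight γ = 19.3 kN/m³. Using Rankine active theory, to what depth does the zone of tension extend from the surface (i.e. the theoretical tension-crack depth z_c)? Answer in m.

K_a = tan²(45° − 31.5°/2) = 0.3136; √K_a = 0.5600.
The active pressure is zero where K_a γ z = 2c√K_a, so z_c = 2c/(γ√K_a) = 2×12.3/(19.3×0.5600) = 2.276 m.

2.28 m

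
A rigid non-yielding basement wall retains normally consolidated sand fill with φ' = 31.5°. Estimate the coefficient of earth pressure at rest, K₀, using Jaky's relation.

K₀ = 1 − sin φ' = 1 − sin 31.5° = 0.4775.

0.478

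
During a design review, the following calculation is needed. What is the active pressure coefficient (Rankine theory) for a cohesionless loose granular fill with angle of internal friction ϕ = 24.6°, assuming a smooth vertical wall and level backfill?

K_a = tan²(45° − φ/2) = tan²(32.70°) = 0.4121.

0.412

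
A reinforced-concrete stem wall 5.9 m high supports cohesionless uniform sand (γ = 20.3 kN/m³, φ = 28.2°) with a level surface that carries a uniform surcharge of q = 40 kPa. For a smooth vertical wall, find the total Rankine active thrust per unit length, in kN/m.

211 kN/m

K_a = tan²(45° − φ/2) = 0.3582.
Soil triangle: ½ K_a γ H² = 0.5×0.3582×20.3×5.9² = 126.6 kN/m.
Surcharge rectangle: K_a q H = 0.3582×40×5.9 = 84.53 kN/m.
Total = 126.6 + 84.53 = 211.1 kN/m.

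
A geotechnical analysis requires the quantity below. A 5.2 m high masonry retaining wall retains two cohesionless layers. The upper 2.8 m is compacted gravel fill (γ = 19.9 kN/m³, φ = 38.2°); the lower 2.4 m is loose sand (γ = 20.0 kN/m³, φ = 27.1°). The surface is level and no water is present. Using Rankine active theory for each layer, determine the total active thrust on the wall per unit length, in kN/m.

90.0 kN/m

K_a1 = tan²(45°−38.2°/2) = 0.2358; K_a2 = tan²(45°−27.1°/2) = 0.3741.
Layer 1: σ at base = K_a1 γ₁ h₁ = 13.14 kPa; P₁ = ½×13.14×2.8 = 18.39.
Layer 2: σ_v at top = γ₁h₁ = 55.72; σ_h top = K_a2×55.72 = 20.84; σ_h base = K_a2×(55.72+20.0×2.4) = 38.80.
P₂ = ½(20.84+38.80)×2.4 = 71.57. Total P_a = 18.39+71.57 = 89.96 kN/m.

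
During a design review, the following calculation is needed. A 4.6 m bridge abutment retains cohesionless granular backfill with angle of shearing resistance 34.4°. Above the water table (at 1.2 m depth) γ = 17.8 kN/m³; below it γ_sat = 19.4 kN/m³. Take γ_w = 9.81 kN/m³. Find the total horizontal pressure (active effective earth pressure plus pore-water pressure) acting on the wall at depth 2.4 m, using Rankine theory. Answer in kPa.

K_a = (1 − sin φ)/(1 + sin φ) = 0.2780.
γ' = 19.4 − 9.81 = 9.590 kN/m³.
Effective vertical stress at 2.4 m: σ'_v = 17.8×1.2 + 9.590×1.20 = 32.87 kPa.
σ'_h = K_a σ'_v = 0.2780 × 32.87 = 9.137 kPa; u = γ_w × 1.20 = 11.77 kPa.
Total σ_h = 9.137 + 11.77 = 20.91 kPa.

20.9 kPa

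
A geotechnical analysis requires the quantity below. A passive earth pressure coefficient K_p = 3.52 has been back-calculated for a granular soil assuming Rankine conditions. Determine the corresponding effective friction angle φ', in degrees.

K_p = (1+sin φ)/(1−sin φ) ⇒ sin φ = (K_p − 1)/(K_p + 1) = 0.5575.
φ = arcsin(0.5575) = 33.88°.

33.9°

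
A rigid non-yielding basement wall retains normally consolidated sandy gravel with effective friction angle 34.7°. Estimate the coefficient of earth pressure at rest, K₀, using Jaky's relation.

0.431

K₀ = 1 − sin φ' = 1 − sin 34.7° = 0.4307.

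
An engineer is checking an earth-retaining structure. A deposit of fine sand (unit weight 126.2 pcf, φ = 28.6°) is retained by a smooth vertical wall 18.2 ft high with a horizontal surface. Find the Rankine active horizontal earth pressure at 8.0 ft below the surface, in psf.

K_a = (1 − sin φ)/(1 + sin φ) = 0.3525.
σ_h = K_a γ z = 0.3525 × 126.2 × 8.0 = 355.9 psf.

356 psf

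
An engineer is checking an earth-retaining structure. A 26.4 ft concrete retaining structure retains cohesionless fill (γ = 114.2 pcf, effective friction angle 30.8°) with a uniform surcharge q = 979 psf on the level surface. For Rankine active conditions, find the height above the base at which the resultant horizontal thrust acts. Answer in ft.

K_a = 0.3227.
Triangular part P₁ = ½K_aγH² = 12840 at H/3 = 8.800 ft; rectangular part P₂ = K_a q H = 8341 at H/2 = 13.20 ft.
ȳ = (P₁·8.800 + P₂·13.20)/(P₁+P₂) = 10.53 ft.

10.5 ft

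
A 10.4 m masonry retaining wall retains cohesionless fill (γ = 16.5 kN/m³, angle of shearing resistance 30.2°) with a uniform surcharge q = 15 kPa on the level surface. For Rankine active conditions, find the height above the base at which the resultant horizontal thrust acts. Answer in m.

3.72 m

K_a = 0.3307.
Triangular part P₁ = ½K_aγH² = 295.0 at H/3 = 3.467 m; rectangular part P₂ = K_a q H = 51.58 at H/2 = 5.200 m.
ȳ = (P₁·3.467 + P₂·5.200)/(P₁+P₂) = 3.725 m.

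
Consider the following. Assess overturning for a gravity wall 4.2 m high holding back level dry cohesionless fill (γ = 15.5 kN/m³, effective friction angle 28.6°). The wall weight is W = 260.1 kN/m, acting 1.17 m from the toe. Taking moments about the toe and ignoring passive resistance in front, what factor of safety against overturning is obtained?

K_a = tan²(45° − 28.6°/2) = 0.3525.
P_a = ½K_aγH² = 0.5×0.3525×15.5×4.2² = 48.20 kN/m, acting at H/3 = 1.400 m above the base.
Overturning moment M_o = P_a × H/3 = 48.20 × 1.400 = 67.48.
Resisting moment M_r = W × 1.17 = 260.1 × 1.17 = 304.3.
FS_overturning = M_r/M_o = 304.3/67.48 = 4.510.

4.51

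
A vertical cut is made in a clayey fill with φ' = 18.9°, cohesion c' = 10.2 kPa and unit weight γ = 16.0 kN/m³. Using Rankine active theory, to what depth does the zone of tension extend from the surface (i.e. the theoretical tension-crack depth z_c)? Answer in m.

K_a = tan²(45° − 18.9°/2) = 0.5107; √K_a = 0.7146.
The active pressure is zero where K_a γ z = 2c√K_a, so z_c = 2c/(γ√K_a) = 2×10.2/(16.0×0.7146) = 1.784 m.

1.78 m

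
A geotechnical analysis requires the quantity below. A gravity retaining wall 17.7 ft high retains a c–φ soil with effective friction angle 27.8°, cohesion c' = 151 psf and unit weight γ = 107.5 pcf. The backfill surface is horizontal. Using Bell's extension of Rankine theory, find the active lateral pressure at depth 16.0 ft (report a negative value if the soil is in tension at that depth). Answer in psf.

K_a = (1 − sin φ)/(1 + sin φ) = 0.3639.
σ_a = K_a γ z − 2c√K_a = 0.3639×107.5×16.0 − 2×151×0.6032 = 443.7 psf.

444 psf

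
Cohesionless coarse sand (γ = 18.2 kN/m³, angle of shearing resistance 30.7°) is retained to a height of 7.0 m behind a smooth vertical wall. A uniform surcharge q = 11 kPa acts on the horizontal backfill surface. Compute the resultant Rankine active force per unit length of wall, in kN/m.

K_a = tan²(45° − φ/2) = 0.3240.
Soil triangle: ½ K_a γ H² = 0.5×0.3240×18.2×7.0² = 144.5 kN/m.
Surcharge rectangle: K_a q H = 0.3240×11×7.0 = 24.95 kN/m.
Total = 144.5 + 24.95 = 169.4 kN/m.

169 kN/m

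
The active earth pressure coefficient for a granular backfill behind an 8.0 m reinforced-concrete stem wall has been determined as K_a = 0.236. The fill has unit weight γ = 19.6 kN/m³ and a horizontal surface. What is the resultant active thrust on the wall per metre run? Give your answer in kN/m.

P = ½ K_a γ H² = 0.5 × 0.236 × 19.6 × 8.0² = 148.0 kN/m.

148 kN/m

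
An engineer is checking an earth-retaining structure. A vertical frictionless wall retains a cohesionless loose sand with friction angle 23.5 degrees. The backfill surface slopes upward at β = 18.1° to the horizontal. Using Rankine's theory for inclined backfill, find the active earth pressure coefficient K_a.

K_a = cos β · (cos β − √(cos²β − cos²φ)) / (cos β + √(cos²β − cos²φ)).
cos β = 0.9505, cos φ = 0.9171, √(cos²β − cos²φ) = 0.2500.
K_a = 0.9505 × (0.9505 − 0.2500)/(0.9505 + 0.2500) = 0.5547.

0.555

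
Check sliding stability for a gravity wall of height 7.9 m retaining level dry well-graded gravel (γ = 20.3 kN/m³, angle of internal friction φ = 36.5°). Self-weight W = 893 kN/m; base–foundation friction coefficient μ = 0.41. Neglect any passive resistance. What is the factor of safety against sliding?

2.28

K_a = tan²(45° − 36.5°/2) = 0.2541.
P_a = ½K_aγH² = 0.5×0.2541×20.3×7.9² = 160.9 kN/m, acting at H/3 = 2.633 m above the base.
FS_sliding = μW / P_a = 0.41×893 / 160.9 = 2.275.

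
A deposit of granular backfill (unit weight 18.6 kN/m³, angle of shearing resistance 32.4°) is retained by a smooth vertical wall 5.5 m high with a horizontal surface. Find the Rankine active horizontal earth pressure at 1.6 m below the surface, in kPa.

K_a = (1 − sin φ)/(1 + sin φ) = 0.3022.
σ_h = K_a γ z = 0.3022 × 18.6 × 1.6 = 8.994 kPa.

8.99 kPa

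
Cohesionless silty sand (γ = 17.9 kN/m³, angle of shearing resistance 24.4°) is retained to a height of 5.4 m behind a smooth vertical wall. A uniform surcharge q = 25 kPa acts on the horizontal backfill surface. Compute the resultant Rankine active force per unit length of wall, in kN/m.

K_a = tan²(45° − φ/2) = 0.4153.
Soil triangle: ½ K_a γ H² = 0.5×0.4153×17.9×5.4² = 108.4 kN/m.
Surcharge rectangle: K_a q H = 0.4153×25×5.4 = 56.07 kN/m.
Total = 108.4 + 56.07 = 164.5 kN/m.

164 kN/m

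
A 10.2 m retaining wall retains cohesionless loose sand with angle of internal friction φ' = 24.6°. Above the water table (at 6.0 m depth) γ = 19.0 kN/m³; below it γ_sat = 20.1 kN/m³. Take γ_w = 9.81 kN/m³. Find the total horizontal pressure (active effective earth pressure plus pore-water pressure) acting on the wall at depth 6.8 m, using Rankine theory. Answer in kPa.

58.2 kPa

K_a = (1 − sin φ)/(1 + sin φ) = 0.4121.
γ' = 20.1 − 9.81 = 10.29 kN/m³.
Effective vertical stress at 6.8 m: σ'_v = 19.0×6.0 + 10.29×0.800 = 122.2 kPa.
σ'_h = K_a σ'_v = 0.4121 × 122.2 = 50.38 kPa; u = γ_w × 0.800 = 7.848 kPa.
Total σ_h = 50.38 + 7.848 = 58.23 kPa.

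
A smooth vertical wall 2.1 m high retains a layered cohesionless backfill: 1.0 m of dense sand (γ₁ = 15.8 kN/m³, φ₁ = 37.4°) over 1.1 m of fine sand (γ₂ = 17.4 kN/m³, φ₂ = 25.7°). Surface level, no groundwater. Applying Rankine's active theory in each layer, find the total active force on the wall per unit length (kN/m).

K_a1 = tan²(45°−37.4°/2) = 0.2443; K_a2 = tan²(45°−25.7°/2) = 0.3950.
Layer 1: σ at base = K_a1 γ₁ h₁ = 3.859 kPa; P₁ = ½×3.859×1.0 = 1.930.
Layer 2: σ_v at top = γ₁h₁ = 15.80; σ_h top = K_a2×15.80 = 6.242; σ_h base = K_a2×(15.80+17.4×1.1) = 13.80.
P₂ = ½(6.242+13.80)×1.1 = 11.02. Total P_a = 1.930+11.02 = 12.95 kN/m.

13.0 kN/m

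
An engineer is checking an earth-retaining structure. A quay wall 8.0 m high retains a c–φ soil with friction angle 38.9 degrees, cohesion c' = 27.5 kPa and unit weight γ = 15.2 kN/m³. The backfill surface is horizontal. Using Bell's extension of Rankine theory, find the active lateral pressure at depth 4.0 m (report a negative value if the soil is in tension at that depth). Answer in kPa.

K_a = (1 − sin φ)/(1 + sin φ) = 0.2285.
σ_a = K_a γ z − 2c√K_a = 0.2285×15.2×4.0 − 2×27.5×0.4780 = -12.40 kPa.

-12.4 kPa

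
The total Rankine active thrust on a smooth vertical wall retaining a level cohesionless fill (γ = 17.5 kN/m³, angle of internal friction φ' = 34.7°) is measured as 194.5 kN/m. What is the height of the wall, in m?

K_a = 0.2745. P_a = ½ K_a γ H² ⇒ H = √(2P_a/(K_a γ)).
H = √(2×194.5/(0.2745×17.5)) = 8.999 m.

9.00 m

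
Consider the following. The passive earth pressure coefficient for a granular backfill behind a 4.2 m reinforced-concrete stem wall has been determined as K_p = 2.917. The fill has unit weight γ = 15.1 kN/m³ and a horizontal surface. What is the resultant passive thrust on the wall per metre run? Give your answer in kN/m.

P = ½ K_p γ H² = 0.5 × 2.917 × 15.1 × 4.2² = 388.5 kN/m.

388 kN/m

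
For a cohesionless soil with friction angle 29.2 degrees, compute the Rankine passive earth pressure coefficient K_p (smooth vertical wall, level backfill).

K_p = (1 + sin φ)/(1 − sin φ) = tan²(45° + 29.2°/2) = 2.905.

2.91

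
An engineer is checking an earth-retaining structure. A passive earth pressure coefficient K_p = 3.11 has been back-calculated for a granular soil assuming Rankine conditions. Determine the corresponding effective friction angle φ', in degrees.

30.9°

K_p = (1+sin φ)/(1−sin φ) ⇒ sin φ = (K_p − 1)/(K_p + 1) = 0.5134.
φ = arcsin(0.5134) = 30.89°.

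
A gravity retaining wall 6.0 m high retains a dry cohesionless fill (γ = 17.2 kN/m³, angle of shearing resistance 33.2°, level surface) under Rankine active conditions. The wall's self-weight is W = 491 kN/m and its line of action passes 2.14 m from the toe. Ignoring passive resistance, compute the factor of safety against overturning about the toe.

K_a = tan²(45° − 33.2°/2) = 0.2924.
P_a = ½K_aγH² = 0.5×0.2924×17.2×6.0² = 90.51 kN/m, acting at H/3 = 2.000 m above the base.
Overturning moment M_o = P_a × H/3 = 90.51 × 2.000 = 181.0.
Resisting moment M_r = W × 2.14 = 491 × 2.14 = 1051.
FS_overturning = M_r/M_o = 1051/181.0 = 5.804.

5.80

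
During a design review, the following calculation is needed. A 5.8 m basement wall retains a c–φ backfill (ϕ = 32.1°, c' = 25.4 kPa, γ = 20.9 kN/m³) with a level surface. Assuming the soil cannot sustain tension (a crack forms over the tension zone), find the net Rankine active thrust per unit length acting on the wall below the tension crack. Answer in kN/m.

K_a = 0.3060; √K_a = 0.5532.
Tension-crack depth z_c = 2c/(γ√K_a) = 2×25.4/(20.9×0.5532) = 4.394 m.
σ_a at base = K_a γ H − 2c√K_a = 0.3060×20.9×5.8 − 2×25.4×0.5532 = 8.992 kPa.
P_a = ½ × 8.992 × (H − z_c) = 0.5×8.992×1.406 = 6.321 kN/m.

6.32 kN/m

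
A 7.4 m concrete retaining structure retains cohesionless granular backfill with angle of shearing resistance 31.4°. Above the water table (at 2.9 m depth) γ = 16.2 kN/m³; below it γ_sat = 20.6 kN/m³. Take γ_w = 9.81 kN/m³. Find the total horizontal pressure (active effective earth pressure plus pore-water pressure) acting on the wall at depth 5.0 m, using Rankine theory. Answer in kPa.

42.5 kPa

K_a = (1 − sin φ)/(1 + sin φ) = 0.3149.
γ' = 20.6 − 9.81 = 10.79 kN/m³.
Effective vertical stress at 5.0 m: σ'_v = 16.2×2.9 + 10.79×2.10 = 69.64 kPa.
σ'_h = K_a σ'_v = 0.3149 × 69.64 = 21.93 kPa; u = γ_w × 2.10 = 20.60 kPa.
Total σ_h = 21.93 + 20.60 = 42.53 kPa.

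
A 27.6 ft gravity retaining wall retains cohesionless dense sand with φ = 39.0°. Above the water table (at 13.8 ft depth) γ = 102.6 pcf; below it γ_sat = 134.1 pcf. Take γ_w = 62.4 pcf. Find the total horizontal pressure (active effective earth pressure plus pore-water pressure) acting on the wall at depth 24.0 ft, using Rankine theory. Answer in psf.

K_a = (1 − sin φ)/(1 + sin φ) = 0.2275.
γ' = 134.1 − 62.4 = 71.70 pcf.
Effective vertical stress at 24.0 ft: σ'_v = 102.6×13.8 + 71.70×10.2 = 2147 psf.
σ'_h = K_a σ'_v = 0.2275 × 2147 = 488.5 psf; u = γ_w × 10.2 = 636.5 psf.
Total σ_h = 488.5 + 636.5 = 1125 psf.

1120 psf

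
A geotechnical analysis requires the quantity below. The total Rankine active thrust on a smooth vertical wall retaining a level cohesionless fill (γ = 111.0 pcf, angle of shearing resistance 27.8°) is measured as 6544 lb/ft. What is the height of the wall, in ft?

18.0 ft

K_a = 0.3639. P_a = ½ K_a γ H² ⇒ H = √(2P_a/(K_a γ)).
H = √(2×6544/(0.3639×111.0)) = 18.00 ft.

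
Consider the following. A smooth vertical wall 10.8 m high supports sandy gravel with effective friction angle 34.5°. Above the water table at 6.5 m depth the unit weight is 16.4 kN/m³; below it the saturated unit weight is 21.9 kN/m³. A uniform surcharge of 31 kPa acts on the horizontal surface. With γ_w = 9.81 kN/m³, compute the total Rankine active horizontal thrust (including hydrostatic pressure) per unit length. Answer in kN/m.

K_a = tan²(45° − φ/2) = 0.2768.
γ' = 21.9 − 9.81 = 12.09 kN/m³. h₂ = H − d_w = 4.3 m.
σ'_h: at surface K_a·q = 8.581; at WT K_a(q+γd_w) = 38.09; at base K_a(q+γd_w+γ'h₂) = 52.48 kPa.
P₁ = ½(8.581+38.09)×6.5 = 151.7; P₂ = ½(38.09+52.48)×4.3 = 194.7; P_w = ½γ_w h₂² = 90.69.
Total = 151.7+194.7+90.69 = 437.1 kN/m.

437 kN/m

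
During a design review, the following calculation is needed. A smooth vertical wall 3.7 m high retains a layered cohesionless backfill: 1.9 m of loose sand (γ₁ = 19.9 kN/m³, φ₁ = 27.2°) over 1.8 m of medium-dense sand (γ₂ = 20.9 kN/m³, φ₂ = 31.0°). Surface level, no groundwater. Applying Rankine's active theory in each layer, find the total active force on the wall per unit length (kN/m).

K_a1 = tan²(45°−27.2°/2) = 0.3726; K_a2 = tan²(45°−31.0°/2) = 0.3201.
Layer 1: σ at base = K_a1 γ₁ h₁ = 14.09 kPa; P₁ = ½×14.09×1.9 = 13.38.
Layer 2: σ_v at top = γ₁h₁ = 37.81; σ_h top = K_a2×37.81 = 12.10; σ_h base = K_a2×(37.81+20.9×1.8) = 24.15.
P₂ = ½(12.10+24.15)×1.8 = 32.62. Total P_a = 13.38+32.62 = 46.01 kN/m.

46.0 kN/m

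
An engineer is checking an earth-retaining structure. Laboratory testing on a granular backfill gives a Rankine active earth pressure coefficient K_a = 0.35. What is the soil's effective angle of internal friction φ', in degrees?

28.8°

K_a = tan²(45° − φ/2) ⇒ 45° − φ/2 = arctan(√0.35) = 30.61°.
φ = 2(45° − 30.61°) = 28.78°.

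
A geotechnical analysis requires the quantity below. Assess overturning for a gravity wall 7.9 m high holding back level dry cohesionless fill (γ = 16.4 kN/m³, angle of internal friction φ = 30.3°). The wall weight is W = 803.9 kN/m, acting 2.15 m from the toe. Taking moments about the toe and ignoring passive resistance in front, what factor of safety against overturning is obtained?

K_a = tan²(45° − 30.3°/2) = 0.3293.
P_a = ½K_aγH² = 0.5×0.3293×16.4×7.9² = 168.5 kN/m, acting at H/3 = 2.633 m above the base.
Overturning moment M_o = P_a × H/3 = 168.5 × 2.633 = 443.8.
Resisting moment M_r = W × 2.15 = 803.9 × 2.15 = 1728.
FS_overturning = M_r/M_o = 1728/443.8 = 3.894.

3.89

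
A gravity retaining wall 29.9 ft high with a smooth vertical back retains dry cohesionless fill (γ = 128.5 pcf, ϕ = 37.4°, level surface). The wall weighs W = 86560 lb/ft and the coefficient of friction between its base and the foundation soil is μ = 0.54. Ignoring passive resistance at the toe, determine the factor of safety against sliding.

3.33

K_a = tan²(45° − 37.4°/2) = 0.2443.
P_a = ½K_aγH² = 0.5×0.2443×128.5×29.9² = 14030 lb/ft, acting at H/3 = 9.967 ft above the base.
FS_sliding = μW / P_a = 0.54×86560 / 14030 = 3.331.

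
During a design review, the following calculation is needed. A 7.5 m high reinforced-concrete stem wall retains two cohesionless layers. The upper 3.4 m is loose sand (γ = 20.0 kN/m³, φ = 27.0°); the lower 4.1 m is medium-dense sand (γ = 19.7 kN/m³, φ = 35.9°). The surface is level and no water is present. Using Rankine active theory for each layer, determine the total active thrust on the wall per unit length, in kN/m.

159 kN/m

K_a1 = tan²(45°−27.0°/2) = 0.3755; K_a2 = tan²(45°−35.9°/2) = 0.2607.
Layer 1: σ at base = K_a1 γ₁ h₁ = 25.54 kPa; P₁ = ½×25.54×3.4 = 43.41.
Layer 2: σ_v at top = γ₁h₁ = 68.00; σ_h top = K_a2×68.00 = 17.73; σ_h base = K_a2×(68.00+19.7×4.1) = 38.79.
P₂ = ½(17.73+38.79)×4.1 = 115.9. Total P_a = 43.41+115.9 = 159.3 kN/m.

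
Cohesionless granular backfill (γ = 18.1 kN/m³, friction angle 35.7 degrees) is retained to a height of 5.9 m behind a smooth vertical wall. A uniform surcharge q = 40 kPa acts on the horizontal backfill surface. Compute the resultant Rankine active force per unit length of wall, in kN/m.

145 kN/m

K_a = tan²(45° − φ/2) = 0.2630.
Soil triangle: ½ K_a γ H² = 0.5×0.2630×18.1×5.9² = 82.85 kN/m.
Surcharge rectangle: K_a q H = 0.2630×40×5.9 = 62.07 kN/m.
Total = 82.85 + 62.07 = 144.9 kN/m.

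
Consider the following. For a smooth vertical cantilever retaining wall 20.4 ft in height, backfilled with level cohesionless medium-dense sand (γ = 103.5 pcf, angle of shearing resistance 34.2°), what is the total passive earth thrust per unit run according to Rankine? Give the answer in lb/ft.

K_p = tan²(45° + φ/2) = 3.567.
P_p = ½ K_p γ H² = 0.5 × 3.567 × 103.5 × 20.4² = 76820 lb/ft.

76800 lb/ft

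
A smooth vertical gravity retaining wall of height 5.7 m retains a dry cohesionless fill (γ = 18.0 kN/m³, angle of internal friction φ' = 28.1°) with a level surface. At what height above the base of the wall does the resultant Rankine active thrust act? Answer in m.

K_a = 0.3596.
The pressure distribution is triangular, so the resultant acts at H/3 above the base = 5.7/3 = 1.900 m.

1.90 m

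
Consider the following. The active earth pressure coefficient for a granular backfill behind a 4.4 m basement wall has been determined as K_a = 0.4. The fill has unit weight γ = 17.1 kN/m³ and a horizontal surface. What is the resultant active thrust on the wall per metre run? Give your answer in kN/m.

66.2 kN/m

P = ½ K_a γ H² = 0.5 × 0.4 × 17.1 × 4.4² = 66.21 kN/m.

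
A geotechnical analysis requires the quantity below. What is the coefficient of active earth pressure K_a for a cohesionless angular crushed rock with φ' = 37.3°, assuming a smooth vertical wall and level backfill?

K_a = (1 − sin φ)/(1 + sin φ) = (1 − sin 37.3°)/(1 + sin 37.3°) = 0.2453.

0.245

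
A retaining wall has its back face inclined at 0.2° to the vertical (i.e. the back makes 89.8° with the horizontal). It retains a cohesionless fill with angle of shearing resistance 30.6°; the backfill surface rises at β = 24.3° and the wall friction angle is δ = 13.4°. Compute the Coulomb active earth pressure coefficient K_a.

K_a = sin²(α+φ) / [sin²α · sin(α−δ) · (1 + √{sin(φ+δ)sin(φ−β) / (sin(α−δ)sin(α+β))})²].
With α = 89.8°, φ = 30.6°, δ = 13.4°, β = 24.3°: K_a = 0.4577.

0.458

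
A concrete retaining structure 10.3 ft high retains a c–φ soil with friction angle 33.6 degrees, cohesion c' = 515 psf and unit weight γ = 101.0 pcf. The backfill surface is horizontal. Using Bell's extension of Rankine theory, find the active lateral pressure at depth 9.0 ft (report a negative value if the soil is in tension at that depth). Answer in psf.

K_a = (1 − sin φ)/(1 + sin φ) = 0.2875.
σ_a = K_a γ z − 2c√K_a = 0.2875×101.0×9.0 − 2×515×0.5362 = -290.9 psf.

-291 psf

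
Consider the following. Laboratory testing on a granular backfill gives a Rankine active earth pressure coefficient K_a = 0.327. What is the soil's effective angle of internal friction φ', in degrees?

30.5°

K_a = tan²(45° − φ/2) ⇒ 45° − φ/2 = arctan(√0.327) = 29.76°.
φ = 2(45° − 29.76°) = 30.47°.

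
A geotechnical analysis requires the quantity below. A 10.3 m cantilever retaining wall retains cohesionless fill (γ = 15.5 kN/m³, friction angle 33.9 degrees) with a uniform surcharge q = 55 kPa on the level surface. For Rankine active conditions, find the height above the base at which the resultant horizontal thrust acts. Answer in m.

K_a = 0.2839.
Triangular part P₁ = ½K_aγH² = 233.4 at H/3 = 3.433 m; rectangular part P₂ = K_a q H = 160.8 at H/2 = 5.150 m.
ȳ = (P₁·3.433 + P₂·5.150)/(P₁+P₂) = 4.134 m.

4.13 m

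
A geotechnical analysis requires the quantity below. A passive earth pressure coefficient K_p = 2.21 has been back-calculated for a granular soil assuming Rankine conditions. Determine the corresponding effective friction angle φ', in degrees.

K_p = (1+sin φ)/(1−sin φ) ⇒ sin φ = (K_p − 1)/(K_p + 1) = 0.3769.
φ = arcsin(0.3769) = 22.14°.

22.1°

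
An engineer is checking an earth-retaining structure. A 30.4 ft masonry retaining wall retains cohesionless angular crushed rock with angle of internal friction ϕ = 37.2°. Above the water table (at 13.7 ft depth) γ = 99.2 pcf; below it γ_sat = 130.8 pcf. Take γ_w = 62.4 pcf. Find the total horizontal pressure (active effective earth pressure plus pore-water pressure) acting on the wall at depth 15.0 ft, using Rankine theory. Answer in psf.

K_a = (1 − sin φ)/(1 + sin φ) = 0.2464.
γ' = 130.8 − 62.4 = 68.40 pcf.
Effective vertical stress at 15.0 ft: σ'_v = 99.2×13.7 + 68.40×1.30 = 1448 psf.
σ'_h = K_a σ'_v = 0.2464 × 1448 = 356.8 psf; u = γ_w × 1.30 = 81.12 psf.
Total σ_h = 356.8 + 81.12 = 437.9 psf.

438 psf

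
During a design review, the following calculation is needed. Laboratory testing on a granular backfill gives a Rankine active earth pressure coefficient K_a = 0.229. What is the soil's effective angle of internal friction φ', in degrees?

38.9°

K_a = tan²(45° − φ/2) ⇒ 45° − φ/2 = arctan(√0.229) = 25.57°.
φ = 2(45° − 25.57°) = 38.85°.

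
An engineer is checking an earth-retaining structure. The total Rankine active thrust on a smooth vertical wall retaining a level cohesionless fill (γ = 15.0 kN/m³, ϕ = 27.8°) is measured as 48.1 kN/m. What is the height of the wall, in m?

4.20 m

K_a = 0.3639. P_a = ½ K_a γ H² ⇒ H = √(2P_a/(K_a γ)).
H = √(2×48.1/(0.3639×15.0)) = 4.198 m.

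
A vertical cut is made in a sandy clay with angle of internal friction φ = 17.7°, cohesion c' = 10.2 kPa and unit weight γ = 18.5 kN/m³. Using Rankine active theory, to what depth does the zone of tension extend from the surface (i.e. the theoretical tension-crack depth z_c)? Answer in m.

K_a = tan²(45° − 17.7°/2) = 0.5337; √K_a = 0.7306.
The active pressure is zero where K_a γ z = 2c√K_a, so z_c = 2c/(γ√K_a) = 2×10.2/(18.5×0.7306) = 1.509 m.

1.51 m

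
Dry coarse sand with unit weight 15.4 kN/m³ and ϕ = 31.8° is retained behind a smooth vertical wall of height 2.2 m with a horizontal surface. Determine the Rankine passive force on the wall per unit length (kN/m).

K_p = tan²(45° + φ/2) = 3.228.
P_p = ½ K_p γ H² = 0.5 × 3.228 × 15.4 × 2.2² = 120.3 kN/m.

120 kN/m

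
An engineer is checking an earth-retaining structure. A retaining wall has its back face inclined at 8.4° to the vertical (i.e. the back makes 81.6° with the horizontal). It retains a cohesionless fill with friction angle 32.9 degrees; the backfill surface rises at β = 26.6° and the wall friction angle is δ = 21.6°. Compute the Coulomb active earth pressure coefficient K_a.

0.553

K_a = sin²(α+φ) / [sin²α · sin(α−δ) · (1 + √{sin(φ+δ)sin(φ−β) / (sin(α−δ)sin(α+β))})²].
With α = 81.6°, φ = 32.9°, δ = 21.6°, β = 26.6°: K_a = 0.5527.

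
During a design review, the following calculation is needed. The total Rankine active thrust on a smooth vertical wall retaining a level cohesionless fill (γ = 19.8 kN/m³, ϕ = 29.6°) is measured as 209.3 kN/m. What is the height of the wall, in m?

K_a = 0.3387. P_a = ½ K_a γ H² ⇒ H = √(2P_a/(K_a γ)).
H = √(2×209.3/(0.3387×19.8)) = 7.900 m.

7.90 m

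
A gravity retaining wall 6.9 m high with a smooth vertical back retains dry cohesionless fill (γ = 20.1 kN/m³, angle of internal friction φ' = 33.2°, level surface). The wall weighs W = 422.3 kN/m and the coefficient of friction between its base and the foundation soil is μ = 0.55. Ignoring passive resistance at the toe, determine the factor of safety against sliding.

1.66

K_a = tan²(45° − 33.2°/2) = 0.2924.
P_a = ½K_aγH² = 0.5×0.2924×20.1×6.9² = 139.9 kN/m, acting at H/3 = 2.300 m above the base.
FS_sliding = μW / P_a = 0.55×422.3 / 139.9 = 1.660.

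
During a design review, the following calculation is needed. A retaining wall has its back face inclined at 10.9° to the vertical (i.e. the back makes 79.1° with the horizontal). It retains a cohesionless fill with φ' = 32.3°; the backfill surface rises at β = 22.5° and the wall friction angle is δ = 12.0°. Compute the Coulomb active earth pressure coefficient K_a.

0.525

K_a = sin²(α+φ) / [sin²α · sin(α−δ) · (1 + √{sin(φ+δ)sin(φ−β) / (sin(α−δ)sin(α+β))})²].
With α = 79.1°, φ = 32.3°, δ = 12.0°, β = 22.5°: K_a = 0.5254.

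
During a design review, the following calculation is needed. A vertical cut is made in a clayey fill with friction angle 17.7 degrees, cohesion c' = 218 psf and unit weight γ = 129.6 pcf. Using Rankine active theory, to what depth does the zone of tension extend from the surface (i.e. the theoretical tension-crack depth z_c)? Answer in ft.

4.61 ft

K_a = tan²(45° − 17.7°/2) = 0.5337; √K_a = 0.7306.
The active pressure is zero where K_a γ z = 2c√K_a, so z_c = 2c/(γ√K_a) = 2×218/(129.6×0.7306) = 4.605 ft.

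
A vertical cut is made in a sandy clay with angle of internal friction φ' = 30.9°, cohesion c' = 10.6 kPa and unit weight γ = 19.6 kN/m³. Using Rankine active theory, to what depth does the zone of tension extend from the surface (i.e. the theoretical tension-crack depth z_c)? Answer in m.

1.91 m

K_a = tan²(45° − 30.9°/2) = 0.3214; √K_a = 0.5669.
The active pressure is zero where K_a γ z = 2c√K_a, so z_c = 2c/(γ√K_a) = 2×10.6/(19.6×0.5669) = 1.908 m.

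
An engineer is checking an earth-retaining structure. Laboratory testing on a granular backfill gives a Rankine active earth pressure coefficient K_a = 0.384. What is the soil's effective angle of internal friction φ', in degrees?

K_a = tan²(45° − φ/2) ⇒ 45° − φ/2 = arctan(√0.384) = 31.79°.
φ = 2(45° − 31.79°) = 26.43°.

26.4°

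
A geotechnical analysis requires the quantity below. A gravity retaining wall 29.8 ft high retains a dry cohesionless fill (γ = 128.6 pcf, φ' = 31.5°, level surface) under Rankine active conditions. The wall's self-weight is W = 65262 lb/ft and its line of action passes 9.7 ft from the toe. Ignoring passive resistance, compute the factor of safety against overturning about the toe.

3.56

K_a = tan²(45° − 31.5°/2) = 0.3136.
P_a = ½K_aγH² = 0.5×0.3136×128.6×29.8² = 17910 lb/ft, acting at H/3 = 9.933 ft above the base.
Overturning moment M_o = P_a × H/3 = 17910 × 9.933 = 177900.
Resisting moment M_r = W × 9.7 = 65262 × 9.7 = 633000.
FS_overturning = M_r/M_o = 633000/177900 = 3.559.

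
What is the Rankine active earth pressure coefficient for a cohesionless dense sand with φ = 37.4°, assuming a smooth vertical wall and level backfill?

K_a = tan²(45° − φ/2) = tan²(26.30°) = 0.2443.

0.244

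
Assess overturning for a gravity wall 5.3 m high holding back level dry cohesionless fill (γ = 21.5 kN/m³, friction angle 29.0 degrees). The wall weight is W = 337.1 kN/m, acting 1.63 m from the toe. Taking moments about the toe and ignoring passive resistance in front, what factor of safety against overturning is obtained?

K_a = tan²(45° − 29.0°/2) = 0.3470.
P_a = ½K_aγH² = 0.5×0.3470×21.5×5.3² = 104.8 kN/m, acting at H/3 = 1.767 m above the base.
Overturning moment M_o = P_a × H/3 = 104.8 × 1.767 = 185.1.
Resisting moment M_r = W × 1.63 = 337.1 × 1.63 = 549.5.
FS_overturning = M_r/M_o = 549.5/185.1 = 2.968.

2.97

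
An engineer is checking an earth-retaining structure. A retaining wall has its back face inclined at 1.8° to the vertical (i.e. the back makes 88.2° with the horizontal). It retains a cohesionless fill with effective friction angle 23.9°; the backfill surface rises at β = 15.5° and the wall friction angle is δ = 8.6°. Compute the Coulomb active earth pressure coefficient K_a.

0.528

K_a = sin²(α+φ) / [sin²α · sin(α−δ) · (1 + √{sin(φ+δ)sin(φ−β) / (sin(α−δ)sin(α+β))})²].
With α = 88.2°, φ = 23.9°, δ = 8.6°, β = 15.5°: K_a = 0.5278.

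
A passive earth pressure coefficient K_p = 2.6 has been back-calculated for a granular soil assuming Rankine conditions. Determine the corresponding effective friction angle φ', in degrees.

K_p = (1+sin φ)/(1−sin φ) ⇒ sin φ = (K_p − 1)/(K_p + 1) = 0.4444.
φ = arcsin(0.4444) = 26.39°.

26.4°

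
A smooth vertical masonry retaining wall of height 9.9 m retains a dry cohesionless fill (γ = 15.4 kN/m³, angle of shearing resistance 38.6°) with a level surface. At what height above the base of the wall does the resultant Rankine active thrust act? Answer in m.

3.30 m

K_a = 0.2316.
The pressure distribution is triangular, so the resultant acts at H/3 above the base = 9.9/3 = 3.300 m.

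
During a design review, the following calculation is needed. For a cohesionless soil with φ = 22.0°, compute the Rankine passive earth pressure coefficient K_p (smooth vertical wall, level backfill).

2.20

K_p = (1 + sin φ)/(1 − sin φ) = tan²(45° + 22.0°/2) = 2.198.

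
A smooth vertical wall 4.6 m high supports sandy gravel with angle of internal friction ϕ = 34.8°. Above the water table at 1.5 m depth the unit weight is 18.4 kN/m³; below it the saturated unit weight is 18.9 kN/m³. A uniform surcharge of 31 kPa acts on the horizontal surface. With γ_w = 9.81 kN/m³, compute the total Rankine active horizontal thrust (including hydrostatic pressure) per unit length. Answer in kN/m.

127 kN/m

K_a = tan²(45° − φ/2) = 0.2733.
γ' = 18.9 − 9.81 = 9.090 kN/m³. h₂ = H − d_w = 3.1 m.
σ'_h: at surface K_a·q = 8.473; at WT K_a(q+γd_w) = 16.02; at base K_a(q+γd_w+γ'h₂) = 23.72 kPa.
P₁ = ½(8.473+16.02)×1.5 = 18.37; P₂ = ½(16.02+23.72)×3.1 = 61.59; P_w = ½γ_w h₂² = 47.14.
Total = 18.37+61.59+47.14 = 127.1 kN/m.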